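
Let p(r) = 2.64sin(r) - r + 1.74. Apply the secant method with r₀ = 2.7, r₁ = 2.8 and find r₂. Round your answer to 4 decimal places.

2.7489

p(2.7) = 0.168283, p(2.8) = -0.175631
r₂ = 2.800000 − (-0.175631)·(2.800000 − 2.700000) / (-0.175631 − 0.168283) = 2.800000 − (-0.017563)/(-0.343914) = 2.748932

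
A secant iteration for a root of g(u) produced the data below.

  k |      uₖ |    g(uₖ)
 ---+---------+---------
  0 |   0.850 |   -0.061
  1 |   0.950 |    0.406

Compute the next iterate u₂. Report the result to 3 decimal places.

u₂ = 0.950 − 0.406·(0.950 − 0.850) / (0.406 − (-0.061))
   = 0.950 − (0.04060)/(0.46700) = 0.86306

0.863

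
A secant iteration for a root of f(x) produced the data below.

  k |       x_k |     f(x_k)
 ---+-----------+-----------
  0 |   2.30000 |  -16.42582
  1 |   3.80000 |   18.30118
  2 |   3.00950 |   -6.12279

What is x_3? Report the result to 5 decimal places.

3.20767

x_3 = 3.00950 − (-6.12279)·(3.00950 − 3.80000) / (-6.12279 − 18.30118)
   = 3.00950 − (4.8400655)/(-24.4239700) = 3.2076687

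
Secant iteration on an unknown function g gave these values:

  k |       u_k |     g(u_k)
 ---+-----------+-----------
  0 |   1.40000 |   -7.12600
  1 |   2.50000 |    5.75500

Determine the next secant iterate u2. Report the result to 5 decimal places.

u2 = 2.50000 − 5.75500·(2.50000 − 1.40000) / (5.75500 − (-7.12600))
   = 2.50000 − (6.3305000)/(12.8810000) = 2.0085397

2.00854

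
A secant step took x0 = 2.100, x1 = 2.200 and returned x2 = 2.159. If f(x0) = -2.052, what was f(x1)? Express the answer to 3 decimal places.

1.426

The secant line through (2.100, -2.052) and (2.200, f(x1)) crosses zero at x2 = 2.159.
So (2.100, -2.052), (2.200, f(x1)), (2.159, 0) are collinear:
f(x1) = -2.052 · (2.200 − 2.159) / (2.100 − 2.159) = -2.052 · (0.04100)/(-0.05900) = 1.42597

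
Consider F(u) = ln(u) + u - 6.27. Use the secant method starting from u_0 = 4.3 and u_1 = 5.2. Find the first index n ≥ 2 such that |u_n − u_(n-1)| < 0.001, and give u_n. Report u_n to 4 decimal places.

F(4.3) = -0.511385, F(5.2) = 0.578659
u_2 = 5.200000 − 0.578659·(0.900000)/(1.090044) = 4.722228;  |Δ| = 0.477772
F(4.722228) = 0.004508
u_3 = 4.722228 − 0.004508·(-0.477772)/(-0.574150) = 4.718476;  |Δ| = 0.003751
F(4.718476) = -0.000038
u_4 = 4.718476 − (-0.000038)·(-0.003751)/(-0.004546) = 4.718507;  |Δ| = 0.000031
|u_4 − u_3| = 0.000031 < 0.001

n = 4, u_n = 4.7185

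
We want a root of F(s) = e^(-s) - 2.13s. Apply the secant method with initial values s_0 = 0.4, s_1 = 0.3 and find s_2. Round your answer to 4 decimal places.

0.3359

F(0.4) = -0.181680, F(0.3) = 0.101818
s_2 = 0.300000 − 0.101818·(0.300000 − 0.400000) / (0.101818 − (-0.181680)) = 0.300000 − (-0.010182)/(0.283498) = 0.335915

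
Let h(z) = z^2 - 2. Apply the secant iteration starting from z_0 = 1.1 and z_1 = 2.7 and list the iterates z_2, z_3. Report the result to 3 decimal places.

h(1.1) = -0.79000, h(2.7) = 5.29000
z_2 = 2.70000 − 5.29000·(2.70000 − 1.10000) / (5.29000 − (-0.79000)) = 2.70000 − (8.46400)/(6.08000) = 1.30789
h(1.30789) = -0.28941
z_3 = 1.30789 − (-0.28941)·(1.30789 − 2.70000) / (-0.28941 − 5.29000) = 1.30789 − (0.40289)/(-5.57941) = 1.38011

1.308, 1.380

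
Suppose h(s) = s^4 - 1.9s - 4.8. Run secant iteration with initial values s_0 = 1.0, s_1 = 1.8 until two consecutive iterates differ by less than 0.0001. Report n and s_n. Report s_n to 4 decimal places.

n = 6, s_n = 1.6815

h(1.0) = -5.700000, h(1.8) = 2.277600
s_2 = 1.800000 − 2.277600·(0.800000)/(7.977600) = 1.571600;  |Δ| = 0.228400
h(1.571600) = -1.685496
s_3 = 1.571600 − (-1.685496)·(-0.228400)/(-3.963096) = 1.668738;  |Δ| = 0.097138
h(1.668738) = -0.216118
s_4 = 1.668738 − (-0.216118)·(0.097138)/(1.469378) = 1.683025;  |Δ| = 0.014287
h(1.683025) = 0.025731
s_5 = 1.683025 − 0.025731·(0.014287)/(0.241849) = 1.681505;  |Δ| = 0.001520
h(1.681505) = -0.000328
s_6 = 1.681505 − (-0.000328)·(-0.001520)/(-0.026059) = 1.681525;  |Δ| = 0.000019
|s_6 − s_5| = 0.000019 < 0.0001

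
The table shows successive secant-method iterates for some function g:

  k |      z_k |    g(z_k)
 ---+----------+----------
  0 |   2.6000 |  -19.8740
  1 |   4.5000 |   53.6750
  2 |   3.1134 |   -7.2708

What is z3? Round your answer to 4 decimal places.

z3 = 3.1134 − (-7.2708)·(3.1134 − 4.5000) / (-7.2708 − 53.6750)
   = 3.1134 − (10.081691)/(-60.945800) = 3.278821

3.2788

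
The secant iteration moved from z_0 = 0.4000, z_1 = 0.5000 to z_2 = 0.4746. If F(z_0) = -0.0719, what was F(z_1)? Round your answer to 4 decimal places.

0.0245

The secant line through (0.4000, -0.0719) and (0.5000, F(z_1)) crosses zero at z_2 = 0.4746.
So (0.4000, -0.0719), (0.5000, F(z_1)), (0.4746, 0) are collinear:
F(z_1) = -0.0719 · (0.5000 − 0.4746) / (0.4000 − 0.4746) = -0.0719 · (0.025400)/(-0.074600) = 0.024481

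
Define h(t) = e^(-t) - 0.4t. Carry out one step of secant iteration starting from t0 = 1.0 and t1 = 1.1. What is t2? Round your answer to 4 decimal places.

0.9572

h(1.0) = -0.032121, h(1.1) = -0.107129
t2 = 1.100000 − (-0.107129)·(1.100000 − 1.000000) / (-0.107129 − (-0.032121)) = 1.100000 − (-0.010713)/(-0.075008) = 0.957177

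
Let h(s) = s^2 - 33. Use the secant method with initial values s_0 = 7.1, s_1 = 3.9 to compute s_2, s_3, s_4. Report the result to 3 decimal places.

h(7.1) = 17.41000, h(3.9) = -17.79000
s_2 = 3.90000 − (-17.79000)·(3.90000 − 7.10000) / (-17.79000 − 17.41000) = 3.90000 − (56.92800)/(-35.20000) = 5.51727
h(5.51727) = -2.55970
s_3 = 5.51727 − (-2.55970)·(5.51727 − 3.90000) / (-2.55970 − (-17.79000)) = 5.51727 − (-4.13974)/(15.23030) = 5.78908
h(5.78908) = 0.51347
s_4 = 5.78908 − 0.51347·(5.78908 − 5.51727) / (0.51347 − (-2.55970)) = 5.78908 − (0.13957)/(3.07317) = 5.74367

5.517, 5.789, 5.744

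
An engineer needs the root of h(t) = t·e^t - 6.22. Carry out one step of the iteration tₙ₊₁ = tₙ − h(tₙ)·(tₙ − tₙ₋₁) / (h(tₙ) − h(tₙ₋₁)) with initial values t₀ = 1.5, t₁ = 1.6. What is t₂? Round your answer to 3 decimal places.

h(1.5) = 0.50253, h(1.6) = 1.70485
t₂ = 1.60000 − 1.70485·(1.60000 − 1.50000) / (1.70485 − 0.50253) = 1.60000 − (0.17049)/(1.20232) = 1.45820

1.458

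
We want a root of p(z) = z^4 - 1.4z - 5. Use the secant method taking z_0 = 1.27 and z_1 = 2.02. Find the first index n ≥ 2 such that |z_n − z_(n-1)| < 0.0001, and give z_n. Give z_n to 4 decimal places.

n = 7, z_n = 1.6438

p(1.27) = -4.176554, p(2.02) = 8.821664
z_2 = 2.020000 − 8.821664·(0.750000)/(12.998218) = 1.510988;  |Δ| = 0.509012
p(1.510988) = -1.902907
z_3 = 1.510988 − (-1.902907)·(-0.509012)/(-10.724571) = 1.601304;  |Δ| = 0.090316
p(1.601304) = -0.666831
z_4 = 1.601304 − (-0.666831)·(0.090316)/(1.236075) = 1.650028;  |Δ| = 0.048723
p(1.650028) = 0.102462
z_5 = 1.650028 − 0.102462·(0.048723)/(0.769293) = 1.643538;  |Δ| = 0.006489
p(1.643538) = -0.004378
z_6 = 1.643538 − (-0.004378)·(-0.006489)/(-0.106840) = 1.643804;  |Δ| = 0.000266
p(1.643804) = -0.000027
z_7 = 1.643804 − (-0.000027)·(0.000266)/(0.004351) = 1.643806;  |Δ| = 0.000002
|z_7 − z_6| = 0.000002 < 0.0001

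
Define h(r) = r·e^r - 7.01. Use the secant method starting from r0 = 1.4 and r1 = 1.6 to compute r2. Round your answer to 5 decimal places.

h(1.4) = -1.3327200, h(1.6) = 0.9148519
r2 = 1.6000000 − 0.9148519·(1.6000000 − 1.4000000) / (0.9148519 − (-1.3327200)) = 1.6000000 − (0.1829704)/(2.2475719) = 1.5185920

1.51859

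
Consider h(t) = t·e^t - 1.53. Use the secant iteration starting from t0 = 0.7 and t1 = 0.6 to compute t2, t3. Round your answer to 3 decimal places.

h(0.7) = -0.12037, h(0.6) = -0.43673
t2 = 0.60000 − (-0.43673)·(0.60000 − 0.70000) / (-0.43673 − (-0.12037)) = 0.60000 − (0.04367)/(-0.31636) = 0.73805
h(0.73805) = 0.01389
t3 = 0.73805 − 0.01389·(0.73805 − 0.60000) / (0.01389 − (-0.43673)) = 0.73805 − (0.00192)/(0.45062) = 0.73379

0.738, 0.734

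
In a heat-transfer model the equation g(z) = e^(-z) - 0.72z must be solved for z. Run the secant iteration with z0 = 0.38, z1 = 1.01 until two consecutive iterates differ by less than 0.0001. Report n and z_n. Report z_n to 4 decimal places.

g(0.38) = 0.410261, g(1.01) = -0.362981
z2 = 1.010000 − (-0.362981)·(0.630000)/(-0.773242) = 0.714261;  |Δ| = 0.295739
g(0.714261) = -0.024714
z3 = 0.714261 − (-0.024714)·(-0.295739)/(0.338267) = 0.692654;  |Δ| = 0.021607
g(0.692654) = 0.001536
z4 = 0.692654 − 0.001536·(-0.021607)/(0.026250) = 0.693918;  |Δ| = 0.001264
g(0.693918) = -0.000006
z5 = 0.693918 − (-0.000006)·(0.001264)/(-0.001542) = 0.693913;  |Δ| = 0.000005
|z5 − z4| = 0.000005 < 0.0001

n = 5, z_n = 0.6939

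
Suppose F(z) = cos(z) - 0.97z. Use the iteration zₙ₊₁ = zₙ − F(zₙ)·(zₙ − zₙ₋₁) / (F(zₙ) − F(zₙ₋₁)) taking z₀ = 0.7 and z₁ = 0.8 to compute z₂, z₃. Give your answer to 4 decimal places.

F(0.7) = 0.085842, F(0.8) = -0.079293
z₂ = 0.800000 − (-0.079293)·(0.800000 − 0.700000) / (-0.079293 − 0.085842) = 0.800000 − (-0.007929)/(-0.165135) = 0.751983
F(0.751983) = 0.000912
z₃ = 0.751983 − 0.000912·(0.751983 − 0.800000) / (0.000912 − (-0.079293)) = 0.751983 − (-0.000044)/(0.080206) = 0.752529

0.7520, 0.7525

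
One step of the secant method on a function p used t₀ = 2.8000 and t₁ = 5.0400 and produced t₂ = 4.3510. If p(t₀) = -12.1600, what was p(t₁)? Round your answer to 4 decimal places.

The secant line through (2.8000, -12.1600) and (5.0400, p(t₁)) crosses zero at t₂ = 4.3510.
So (2.8000, -12.1600), (5.0400, p(t₁)), (4.3510, 0) are collinear:
p(t₁) = -12.1600 · (5.0400 − 4.3510) / (2.8000 − 4.3510) = -12.1600 · (0.689000)/(-1.551000) = 5.401831

5.4018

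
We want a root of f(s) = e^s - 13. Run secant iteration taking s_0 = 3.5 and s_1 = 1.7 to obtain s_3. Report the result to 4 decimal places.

f(3.5) = 20.115452, f(1.7) = -7.526053
s_2 = 1.700000 − (-7.526053)·(1.700000 − 3.500000) / (-7.526053 − 20.115452) = 1.700000 − (13.546895)/(-27.641505) = 2.190093
f(2.190093) = -4.063960
s_3 = 2.190093 − (-4.063960)·(2.190093 − 1.700000) / (-4.063960 − (-7.526053)) = 2.190093 − (-1.991716)/(3.462092) = 2.765385

2.7654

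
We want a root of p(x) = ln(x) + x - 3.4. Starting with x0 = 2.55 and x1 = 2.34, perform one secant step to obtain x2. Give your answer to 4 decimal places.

p(2.55) = 0.086093, p(2.34) = -0.209849
x2 = 2.340000 − (-0.209849)·(2.340000 − 2.550000) / (-0.209849 − 0.086093) = 2.340000 − (0.044068)/(-0.295942) = 2.488908

2.4889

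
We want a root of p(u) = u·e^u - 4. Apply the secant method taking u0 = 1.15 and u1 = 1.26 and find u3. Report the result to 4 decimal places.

1.2021

p(1.15) = -0.368078, p(1.26) = 0.442031
u2 = 1.260000 − 0.442031·(1.260000 − 1.150000) / (0.442031 − (-0.368078)) = 1.260000 − (0.048623)/(0.810109) = 1.199979
p(1.199979) = -0.016012
u3 = 1.199979 − (-0.016012)·(1.199979 − 1.260000) / (-0.016012 − 0.442031) = 1.199979 − (0.000961)/(-0.458043) = 1.202077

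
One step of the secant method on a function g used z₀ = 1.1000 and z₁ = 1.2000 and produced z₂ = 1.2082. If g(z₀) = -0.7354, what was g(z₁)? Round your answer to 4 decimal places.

The secant line through (1.1000, -0.7354) and (1.2000, g(z₁)) crosses zero at z₂ = 1.2082.
So (1.1000, -0.7354), (1.2000, g(z₁)), (1.2082, 0) are collinear:
g(z₁) = -0.7354 · (1.2000 − 1.2082) / (1.1000 − 1.2082) = -0.7354 · (-0.008200)/(-0.108200) = -0.055733

-0.0557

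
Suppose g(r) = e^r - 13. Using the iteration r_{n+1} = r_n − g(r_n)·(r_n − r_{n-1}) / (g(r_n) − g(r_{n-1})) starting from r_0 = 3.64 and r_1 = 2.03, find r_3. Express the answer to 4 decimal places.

2.6415

g(3.64) = 25.091837, g(2.03) = -5.385914
r_2 = 2.030000 − (-5.385914)·(2.030000 − 3.640000) / (-5.385914 − 25.091837) = 2.030000 − (8.671321)/(-30.477750) = 2.314513
g(2.314513) = -2.880005
r_3 = 2.314513 − (-2.880005)·(2.314513 − 2.030000) / (-2.880005 − (-5.385914)) = 2.314513 − (-0.819399)/(2.505909) = 2.641500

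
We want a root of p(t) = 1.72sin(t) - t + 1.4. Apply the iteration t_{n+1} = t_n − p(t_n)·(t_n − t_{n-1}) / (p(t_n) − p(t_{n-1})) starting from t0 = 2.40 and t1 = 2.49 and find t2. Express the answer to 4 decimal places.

2.4698

p(2.40) = 0.161797, p(2.49) = -0.046900
t2 = 2.490000 − (-0.046900)·(2.490000 − 2.400000) / (-0.046900 − 0.161797) = 2.490000 − (-0.004221)/(-0.208697) = 2.469774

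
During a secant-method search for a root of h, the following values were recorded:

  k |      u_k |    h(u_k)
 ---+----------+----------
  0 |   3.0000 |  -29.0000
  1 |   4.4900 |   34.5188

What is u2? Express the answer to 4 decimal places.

3.6803

u2 = 4.4900 − 34.5188·(4.4900 − 3.0000) / (34.5188 − (-29.0000))
   = 4.4900 − (51.433012)/(63.518800) = 3.680271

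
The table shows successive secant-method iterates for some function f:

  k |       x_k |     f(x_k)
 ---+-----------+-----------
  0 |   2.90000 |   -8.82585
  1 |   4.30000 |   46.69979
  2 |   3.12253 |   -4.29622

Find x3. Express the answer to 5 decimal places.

x3 = 3.12253 − (-4.29622)·(3.12253 − 4.30000) / (-4.29622 − 46.69979)
   = 3.12253 − (5.0586702)/(-50.9960100) = 3.2217274

3.22173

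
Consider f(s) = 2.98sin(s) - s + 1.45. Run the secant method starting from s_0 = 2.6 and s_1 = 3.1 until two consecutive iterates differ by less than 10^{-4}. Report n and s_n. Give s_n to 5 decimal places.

f(2.6) = 0.3861941, f(3.1) = -1.5260896
s_2 = 3.1000000 − (-1.5260896)·(0.5000000)/(-1.9122837) = 2.7009772;  |Δ| = 0.3990228
f(2.7009772) = 0.0199815
s_3 = 2.7009772 − 0.0199815·(-0.3990228)/(1.5460712) = 2.7061342;  |Δ| = 0.0051570
f(2.7061342) = 0.0009076
s_4 = 2.7061342 − 0.0009076·(0.0051570)/(-0.0190739) = 2.7063796;  |Δ| = 0.0002454
f(2.7063796) = -0.0000008
s_5 = 2.7063796 − (-0.0000008)·(0.0002454)/(-0.0009085) = 2.7063794;  |Δ| = 0.0000002
|s_5 − s_4| = 0.0000002 < 10^{-4}

n = 5, s_n = 2.70638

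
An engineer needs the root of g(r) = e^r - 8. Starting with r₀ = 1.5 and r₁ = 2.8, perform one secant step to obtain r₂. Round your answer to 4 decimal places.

g(1.5) = -3.518311, g(2.8) = 8.444647
r₂ = 2.800000 − 8.444647·(2.800000 − 1.500000) / (8.444647 − (-3.518311)) = 2.800000 − (10.978041)/(11.962958) = 1.882331

1.8823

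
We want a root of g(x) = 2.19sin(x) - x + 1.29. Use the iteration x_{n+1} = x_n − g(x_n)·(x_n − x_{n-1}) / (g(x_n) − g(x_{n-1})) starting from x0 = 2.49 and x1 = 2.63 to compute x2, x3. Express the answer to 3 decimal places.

g(2.49) = 0.12813, g(2.63) = -0.26785
x2 = 2.63000 − (-0.26785)·(2.63000 − 2.49000) / (-0.26785 − 0.12813) = 2.63000 − (-0.03750)/(-0.39598) = 2.53530
g(2.53530) = 0.00261
x3 = 2.53530 − 0.00261·(2.53530 − 2.63000) / (0.00261 − (-0.26785)) = 2.53530 − (-0.00025)/(0.27046) = 2.53622

2.535, 2.536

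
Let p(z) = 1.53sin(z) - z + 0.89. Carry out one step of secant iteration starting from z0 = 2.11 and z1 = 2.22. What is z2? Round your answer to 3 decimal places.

p(2.11) = 0.09292, p(2.22) = -0.11125
z2 = 2.22000 − (-0.11125)·(2.22000 − 2.11000) / (-0.11125 − 0.09292) = 2.22000 − (-0.01224)/(-0.20418) = 2.16006

2.160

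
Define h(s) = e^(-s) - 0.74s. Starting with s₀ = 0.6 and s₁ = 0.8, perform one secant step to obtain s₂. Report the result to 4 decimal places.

0.6847

h(0.6) = 0.104812, h(0.8) = -0.142671
s₂ = 0.800000 − (-0.142671)·(0.800000 − 0.600000) / (-0.142671 − 0.104812) = 0.800000 − (-0.028534)/(-0.247483) = 0.684702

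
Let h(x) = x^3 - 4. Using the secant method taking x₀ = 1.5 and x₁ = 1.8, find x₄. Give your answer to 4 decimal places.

h(1.5) = -0.625000, h(1.8) = 1.832000
x₂ = 1.800000 − 1.832000·(1.800000 − 1.500000) / (1.832000 − (-0.625000)) = 1.800000 − (0.549600)/(2.457000) = 1.576313
h(1.576313) = -0.083239
x₃ = 1.576313 − (-0.083239)·(1.576313 − 1.800000) / (-0.083239 − 1.832000) = 1.576313 − (0.018620)/(-1.915239) = 1.586034
h(1.586034) = -0.010322
x₄ = 1.586034 − (-0.010322)·(1.586034 − 1.576313) / (-0.010322 − (-0.083239)) = 1.586034 − (-0.000100)/(0.072917) = 1.587411

1.5874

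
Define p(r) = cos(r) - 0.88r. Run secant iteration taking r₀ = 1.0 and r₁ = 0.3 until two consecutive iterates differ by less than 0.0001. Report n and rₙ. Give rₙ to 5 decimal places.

n = 5, rₙ = 0.79543

p(1.0) = -0.3396977, p(0.3) = 0.6913365
r₂ = 0.3000000 − 0.6913365·(-0.7000000)/(1.0310342) = 0.7693691;  |Δ| = 0.4693691
p(0.7693691) = 0.0413050
r₃ = 0.7693691 − 0.0413050·(0.4693691)/(-0.6500315) = 0.7991942;  |Δ| = 0.0298251
p(0.7991942) = -0.0060064
r₄ = 0.7991942 − (-0.0060064)·(0.0298251)/(-0.0473113) = 0.7954078;  |Δ| = 0.0037864
p(0.7954078) = 0.0000348
r₅ = 0.7954078 − 0.0000348·(-0.0037864)/(0.0060411) = 0.7954296;  |Δ| = 0.0000218
|r₅ − r₄| = 0.0000218 < 0.0001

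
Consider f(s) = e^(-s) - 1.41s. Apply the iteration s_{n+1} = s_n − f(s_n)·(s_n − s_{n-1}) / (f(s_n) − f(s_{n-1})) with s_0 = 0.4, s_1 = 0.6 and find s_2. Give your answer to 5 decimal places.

0.45270

f(0.4) = 0.1063200, f(0.6) = -0.2971884
s_2 = 0.6000000 − (-0.2971884)·(0.6000000 − 0.4000000) / (-0.2971884 − 0.1063200) = 0.6000000 − (-0.0594377)/(-0.4035084) = 0.4526978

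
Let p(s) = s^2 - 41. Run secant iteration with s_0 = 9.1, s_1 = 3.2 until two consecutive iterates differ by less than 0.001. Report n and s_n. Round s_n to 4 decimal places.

p(9.1) = 41.810000, p(3.2) = -30.760000
s_2 = 3.200000 − (-30.760000)·(-5.900000)/(-72.570000) = 5.700813;  |Δ| = 2.500813
p(5.700813) = -8.500731
s_3 = 5.700813 − (-8.500731)·(2.500813)/(22.259269) = 6.655864;  |Δ| = 0.955051
p(6.655864) = 3.300527
s_4 = 6.655864 − 3.300527·(0.955051)/(11.801258) = 6.388759;  |Δ| = 0.267105
p(6.388759) = -0.183754
s_5 = 6.388759 − (-0.183754)·(-0.267105)/(-3.484280) = 6.402846;  |Δ| = 0.014087
p(6.402846) = -0.003564
s_6 = 6.402846 − (-0.003564)·(0.014087)/(0.180190) = 6.403125;  |Δ| = 0.000279
|s_6 − s_5| = 0.000279 < 0.001

n = 6, s_n = 6.4031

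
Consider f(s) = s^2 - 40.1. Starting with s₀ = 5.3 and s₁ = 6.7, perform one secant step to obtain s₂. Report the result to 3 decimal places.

f(5.3) = -12.01000, f(6.7) = 4.79000
s₂ = 6.70000 − 4.79000·(6.70000 − 5.30000) / (4.79000 − (-12.01000)) = 6.70000 − (6.70600)/(16.80000) = 6.30083

6.301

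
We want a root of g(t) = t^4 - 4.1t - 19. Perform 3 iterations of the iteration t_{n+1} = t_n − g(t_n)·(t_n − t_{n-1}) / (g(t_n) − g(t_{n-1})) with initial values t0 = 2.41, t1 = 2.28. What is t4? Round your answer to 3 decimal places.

g(2.41) = 4.85303, g(2.28) = -1.32464
t2 = 2.28000 − (-1.32464)·(2.28000 − 2.41000) / (-1.32464 − 4.85303) = 2.28000 − (0.17220)/(-6.17766) = 2.30788
g(2.30788) = -0.09295
t3 = 2.30788 − (-0.09295)·(2.30788 − 2.28000) / (-0.09295 − (-1.32464)) = 2.30788 − (-0.00259)/(1.23169) = 2.30998
g(2.30998) = 0.00200
t4 = 2.30998 − 0.00200·(2.30998 − 2.30788) / (0.00200 − (-0.09295)) = 2.30998 − (0.00000)/(0.09495) = 2.30993

2.310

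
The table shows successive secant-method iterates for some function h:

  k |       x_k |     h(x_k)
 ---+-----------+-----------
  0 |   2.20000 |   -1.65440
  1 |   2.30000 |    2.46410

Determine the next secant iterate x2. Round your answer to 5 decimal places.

x2 = 2.30000 − 2.46410·(2.30000 − 2.20000) / (2.46410 − (-1.65440))
   = 2.30000 − (0.2464100)/(4.1185000) = 2.2401700

2.24017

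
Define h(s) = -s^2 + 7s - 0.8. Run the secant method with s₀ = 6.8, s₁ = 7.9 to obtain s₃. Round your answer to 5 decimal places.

h(6.8) = 0.5600000, h(7.9) = -7.9100000
s₂ = 7.9000000 − (-7.9100000)·(7.9000000 − 6.8000000) / (-7.9100000 − 0.5600000) = 7.9000000 − (-8.7010000)/(-8.4700000) = 6.8727273
h(6.8727273) = 0.0747107
s₃ = 6.8727273 − 0.0747107·(6.8727273 − 7.9000000) / (0.0747107 − (-7.9100000)) = 6.8727273 − (-0.0767483)/(7.9847107) = 6.8823392

6.88234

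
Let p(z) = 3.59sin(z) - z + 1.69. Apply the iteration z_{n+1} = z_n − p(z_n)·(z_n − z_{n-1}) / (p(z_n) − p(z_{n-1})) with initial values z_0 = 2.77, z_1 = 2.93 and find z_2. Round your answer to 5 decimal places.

2.82040

p(2.77) = 0.2235285, p(2.93) = -0.4860379
z_2 = 2.9300000 − (-0.4860379)·(2.9300000 − 2.7700000) / (-0.4860379 − 0.2235285) = 2.9300000 − (-0.0777661)/(-0.7095663) = 2.8204034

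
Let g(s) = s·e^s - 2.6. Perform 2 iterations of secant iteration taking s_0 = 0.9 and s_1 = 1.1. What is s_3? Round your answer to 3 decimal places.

0.977

g(0.9) = -0.38636, g(1.1) = 0.70458
s_2 = 1.10000 − 0.70458·(1.10000 − 0.90000) / (0.70458 − (-0.38636)) = 1.10000 − (0.14092)/(1.09094) = 0.97083
g(0.97083) = -0.03688
s_3 = 0.97083 − (-0.03688)·(0.97083 − 1.10000) / (-0.03688 − 0.70458) = 0.97083 − (0.00476)/(-0.74146) = 0.97725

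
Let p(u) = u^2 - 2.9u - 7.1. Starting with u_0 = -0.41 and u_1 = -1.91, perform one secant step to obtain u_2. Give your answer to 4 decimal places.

p(-0.41) = -5.742900, p(-1.91) = 2.087100
u_2 = -1.910000 − 2.087100·(-1.910000 − (-0.410000)) / (2.087100 − (-5.742900)) = -1.910000 − (-3.130650)/(7.830000) = -1.510172

-1.5102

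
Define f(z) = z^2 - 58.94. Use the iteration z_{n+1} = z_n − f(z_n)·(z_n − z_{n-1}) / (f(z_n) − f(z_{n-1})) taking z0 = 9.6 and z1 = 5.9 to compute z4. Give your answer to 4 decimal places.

f(9.6) = 33.220000, f(5.9) = -24.130000
z2 = 5.900000 − (-24.130000)·(5.900000 − 9.600000) / (-24.130000 − 33.220000) = 5.900000 − (89.281000)/(-57.350000) = 7.456774
f(7.456774) = -3.336519
z3 = 7.456774 − (-3.336519)·(7.456774 − 5.900000) / (-3.336519 − (-24.130000)) = 7.456774 − (-5.194206)/(20.793481) = 7.706574
f(7.706574) = 0.451282
z4 = 7.706574 − 0.451282·(7.706574 − 7.456774) / (0.451282 − (-3.336519)) = 7.706574 − (0.112730)/(3.787800) = 7.676813

7.6768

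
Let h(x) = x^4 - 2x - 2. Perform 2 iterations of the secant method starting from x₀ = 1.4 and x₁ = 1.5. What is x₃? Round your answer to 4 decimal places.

1.4945

h(1.4) = -0.958400, h(1.5) = 0.062500
x₂ = 1.500000 − 0.062500·(1.500000 − 1.400000) / (0.062500 − (-0.958400)) = 1.500000 − (0.006250)/(1.020900) = 1.493878
h(1.493878) = -0.007399
x₃ = 1.493878 − (-0.007399)·(1.493878 − 1.500000) / (-0.007399 − 0.062500) = 1.493878 − (0.000045)/(-0.069899) = 1.494526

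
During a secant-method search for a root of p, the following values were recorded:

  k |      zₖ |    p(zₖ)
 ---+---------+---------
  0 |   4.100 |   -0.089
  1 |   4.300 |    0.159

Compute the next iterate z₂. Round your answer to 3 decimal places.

z₂ = 4.300 − 0.159·(4.300 − 4.100) / (0.159 − (-0.089))
   = 4.300 − (0.03180)/(0.24800) = 4.17177

4.172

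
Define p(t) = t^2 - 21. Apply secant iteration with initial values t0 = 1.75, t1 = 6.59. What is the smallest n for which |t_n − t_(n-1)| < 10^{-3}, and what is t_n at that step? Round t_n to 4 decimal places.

n = 6, t_n = 4.5826

p(1.75) = -17.937500, p(6.59) = 22.428100
t2 = 6.590000 − 22.428100·(4.840000)/(40.365600) = 3.900779;  |Δ| = 2.689221
p(3.900779) = -5.783920
t3 = 3.900779 − (-5.783920)·(-2.689221)/(-28.212020) = 4.452113;  |Δ| = 0.551334
p(4.452113) = -1.178689
t4 = 4.452113 − (-1.178689)·(0.551334)/(4.605231) = 4.593225;  |Δ| = 0.141111
p(4.593225) = 0.097712
t5 = 4.593225 − 0.097712·(0.141111)/(1.276401) = 4.582422;  |Δ| = 0.010802
p(4.582422) = -0.001408
t6 = 4.582422 − (-0.001408)·(-0.010802)/(-0.099120) = 4.582576;  |Δ| = 0.000153
|t6 − t5| = 0.000153 < 10^{-3}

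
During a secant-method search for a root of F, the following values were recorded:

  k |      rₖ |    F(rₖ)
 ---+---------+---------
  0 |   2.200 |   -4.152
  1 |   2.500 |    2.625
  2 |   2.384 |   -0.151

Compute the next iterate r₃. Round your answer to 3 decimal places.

2.390

r₃ = 2.384 − (-0.151)·(2.384 − 2.500) / (-0.151 − 2.625)
   = 2.384 − (0.01752)/(-2.77600) = 2.39031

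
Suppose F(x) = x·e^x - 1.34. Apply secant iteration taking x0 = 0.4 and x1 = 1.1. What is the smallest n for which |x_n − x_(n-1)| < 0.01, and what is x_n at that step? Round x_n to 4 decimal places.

F(0.4) = -0.743270, F(1.1) = 1.964583
x2 = 1.100000 − 1.964583·(0.700000)/(2.707853) = 0.592141;  |Δ| = 0.507859
F(0.592141) = -0.269495
x3 = 0.592141 − (-0.269495)·(-0.507859)/(-2.234078) = 0.653404;  |Δ| = 0.061263
F(0.653404) = -0.084112
x4 = 0.653404 − (-0.084112)·(0.061263)/(0.185384) = 0.681199;  |Δ| = 0.027796
F(0.681199) = 0.006218
x5 = 0.681199 − 0.006218·(0.027796)/(0.090330) = 0.679286;  |Δ| = 0.001913
|x5 − x4| = 0.001913 < 0.01

n = 5, x_n = 0.6793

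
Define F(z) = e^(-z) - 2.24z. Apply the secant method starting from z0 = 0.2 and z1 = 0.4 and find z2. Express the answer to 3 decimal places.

0.324

F(0.2) = 0.37073, F(0.4) = -0.22568
z2 = 0.40000 − (-0.22568)·(0.40000 − 0.20000) / (-0.22568 − 0.37073) = 0.40000 − (-0.04514)/(-0.59641) = 0.32432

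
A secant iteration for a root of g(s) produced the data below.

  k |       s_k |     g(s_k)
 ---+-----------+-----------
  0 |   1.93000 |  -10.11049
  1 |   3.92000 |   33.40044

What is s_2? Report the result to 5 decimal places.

s_2 = 3.92000 − 33.40044·(3.92000 − 1.93000) / (33.40044 − (-10.11049))
   = 3.92000 − (66.4668756)/(43.5109300) = 2.3924097

2.39241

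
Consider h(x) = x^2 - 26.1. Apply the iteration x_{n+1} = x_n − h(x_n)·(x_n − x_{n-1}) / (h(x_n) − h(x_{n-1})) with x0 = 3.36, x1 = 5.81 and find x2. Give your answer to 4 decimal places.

h(3.36) = -14.810400, h(5.81) = 7.656100
x2 = 5.810000 − 7.656100·(5.810000 − 3.360000) / (7.656100 − (-14.810400)) = 5.810000 − (18.757445)/(22.466500) = 4.975093

4.9751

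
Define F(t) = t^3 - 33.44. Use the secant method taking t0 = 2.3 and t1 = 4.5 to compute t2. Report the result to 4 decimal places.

2.8927

F(2.3) = -21.273000, F(4.5) = 57.685000
t2 = 4.500000 − 57.685000·(4.500000 − 2.300000) / (57.685000 − (-21.273000)) = 4.500000 − (126.907000)/(78.958000) = 2.892728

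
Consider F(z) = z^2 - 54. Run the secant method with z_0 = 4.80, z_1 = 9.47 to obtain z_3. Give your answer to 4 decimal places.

7.2996

F(4.80) = -30.960000, F(9.47) = 35.680900
z_2 = 9.470000 − 35.680900·(9.470000 − 4.800000) / (35.680900 − (-30.960000)) = 9.470000 − (166.629803)/(66.640900) = 6.969587
F(6.969587) = -5.424863
z_3 = 6.969587 − (-5.424863)·(6.969587 − 9.470000) / (-5.424863 − 35.680900) = 6.969587 − (13.564401)/(-41.105763) = 7.299574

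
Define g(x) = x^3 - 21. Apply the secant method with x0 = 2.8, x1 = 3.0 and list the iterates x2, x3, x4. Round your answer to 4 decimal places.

g(2.8) = 0.952000, g(3.0) = 6.000000
x2 = 3.000000 − 6.000000·(3.000000 − 2.800000) / (6.000000 − 0.952000) = 3.000000 − (1.200000)/(5.048000) = 2.762282
g(2.762282) = 0.076771
x3 = 2.762282 − 0.076771·(2.762282 − 3.000000) / (0.076771 − 6.000000) = 2.762282 − (-0.018250)/(-5.923229) = 2.759201
g(2.759201) = 0.006322
x4 = 2.759201 − 0.006322·(2.759201 − 2.762282) / (0.006322 − 0.076771) = 2.759201 − (-0.000019)/(-0.070449) = 2.758925

2.7623, 2.7592, 2.7589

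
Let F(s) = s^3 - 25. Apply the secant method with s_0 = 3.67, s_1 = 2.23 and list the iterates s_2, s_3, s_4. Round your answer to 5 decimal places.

F(3.67) = 24.4308630, F(2.23) = -13.9104330
s_2 = 2.2300000 − (-13.9104330)·(2.2300000 − 3.6700000) / (-13.9104330 − 24.4308630) = 2.2300000 − (20.0310235)/(-38.3412960) = 2.7524399
F(2.7524399) = -4.1477202
s_3 = 2.7524399 − (-4.1477202)·(2.7524399 − 2.2300000) / (-4.1477202 − (-13.9104330)) = 2.7524399 − (-2.1669346)/(9.7627128) = 2.9744002
F(2.9744002) = 1.3146872
s_4 = 2.9744002 − 1.3146872·(2.9744002 − 2.7524399) / (1.3146872 − (-4.1477202)) = 2.9744002 − (0.2918084)/(5.4624074) = 2.9209790

2.75244, 2.97440, 2.92098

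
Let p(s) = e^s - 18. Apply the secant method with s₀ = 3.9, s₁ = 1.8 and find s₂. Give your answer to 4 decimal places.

p(3.9) = 31.402449, p(1.8) = -11.950353
s₂ = 1.800000 − (-11.950353)·(1.800000 − 3.900000) / (-11.950353 − 31.402449) = 1.800000 − (25.095740)/(-43.352802) = 2.378872

2.3789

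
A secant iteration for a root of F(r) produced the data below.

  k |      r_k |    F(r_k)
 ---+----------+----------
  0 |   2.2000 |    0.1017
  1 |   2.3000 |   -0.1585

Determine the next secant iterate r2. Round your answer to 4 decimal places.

r2 = 2.3000 − (-0.1585)·(2.3000 − 2.2000) / (-0.1585 − 0.1017)
   = 2.3000 − (-0.015850)/(-0.260200) = 2.239085

2.2391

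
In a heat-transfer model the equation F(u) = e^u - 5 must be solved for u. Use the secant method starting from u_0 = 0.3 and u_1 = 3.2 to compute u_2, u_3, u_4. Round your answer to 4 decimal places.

F(0.3) = -3.650141, F(3.2) = 19.532530
u_2 = 3.200000 − 19.532530·(3.200000 − 0.300000) / (19.532530 − (-3.650141)) = 3.200000 − (56.644338)/(23.182671) = 0.756609
F(0.756609) = -2.868963
u_3 = 0.756609 − (-2.868963)·(0.756609 − 3.200000) / (-2.868963 − 19.532530) = 0.756609 − (7.009999)/(-22.401493) = 1.069534
F(1.069534) = -2.085978
u_4 = 1.069534 − (-2.085978)·(1.069534 − 0.756609) / (-2.085978 − (-2.868963)) = 1.069534 − (-0.652756)/(0.782985) = 1.903210

0.7566, 1.0695, 1.9032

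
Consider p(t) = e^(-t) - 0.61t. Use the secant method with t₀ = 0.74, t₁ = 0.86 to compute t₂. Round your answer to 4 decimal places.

0.7643

p(0.74) = 0.025714, p(0.86) = -0.101438
t₂ = 0.860000 − (-0.101438)·(0.860000 − 0.740000) / (-0.101438 − 0.025714) = 0.860000 − (-0.012173)/(-0.127152) = 0.764268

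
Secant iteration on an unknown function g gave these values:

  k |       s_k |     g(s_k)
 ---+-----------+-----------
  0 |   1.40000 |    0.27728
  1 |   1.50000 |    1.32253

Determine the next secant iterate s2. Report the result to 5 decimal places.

s2 = 1.50000 − 1.32253·(1.50000 − 1.40000) / (1.32253 − 0.27728)
   = 1.50000 − (0.1322530)/(1.0452500) = 1.3734724

1.37347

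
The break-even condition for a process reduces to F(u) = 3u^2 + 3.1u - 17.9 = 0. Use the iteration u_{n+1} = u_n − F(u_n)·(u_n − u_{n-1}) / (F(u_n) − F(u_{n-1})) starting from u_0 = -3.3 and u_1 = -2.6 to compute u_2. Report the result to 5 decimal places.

F(-3.3) = 4.5400000, F(-2.6) = -5.6800000
u_2 = -2.6000000 − (-5.6800000)·(-2.6000000 − (-3.3000000)) / (-5.6800000 − 4.5400000) = -2.6000000 − (-3.9760000)/(-10.2200000) = -2.9890411

-2.98904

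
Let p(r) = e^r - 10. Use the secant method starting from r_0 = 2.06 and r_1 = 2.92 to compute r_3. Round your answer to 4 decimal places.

p(2.06) = -2.154030, p(2.92) = 8.541287
r_2 = 2.920000 − 8.541287·(2.920000 − 2.060000) / (8.541287 − (-2.154030)) = 2.920000 − (7.345507)/(10.695318) = 2.233203
p(2.233203) = -0.670294
r_3 = 2.233203 − (-0.670294)·(2.233203 − 2.920000) / (-0.670294 − 8.541287) = 2.233203 − (0.460356)/(-9.211582) = 2.283179

2.2832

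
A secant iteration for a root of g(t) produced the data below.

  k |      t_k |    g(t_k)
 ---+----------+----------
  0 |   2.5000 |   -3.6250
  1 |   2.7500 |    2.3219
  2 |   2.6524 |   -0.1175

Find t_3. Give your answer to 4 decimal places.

t_3 = 2.6524 − (-0.1175)·(2.6524 − 2.7500) / (-0.1175 − 2.3219)
   = 2.6524 − (0.011468)/(-2.439400) = 2.657101

2.6571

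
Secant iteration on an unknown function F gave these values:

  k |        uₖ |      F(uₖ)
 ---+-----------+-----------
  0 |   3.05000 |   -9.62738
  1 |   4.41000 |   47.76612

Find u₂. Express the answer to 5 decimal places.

u₂ = 4.41000 − 47.76612·(4.41000 − 3.05000) / (47.76612 − (-9.62738))
   = 4.41000 − (64.9619232)/(57.3935000) = 3.2781310

3.27813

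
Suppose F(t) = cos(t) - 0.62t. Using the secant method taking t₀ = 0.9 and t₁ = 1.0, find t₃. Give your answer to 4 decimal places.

0.9449

F(0.9) = 0.063610, F(1.0) = -0.079698
t₂ = 1.000000 − (-0.079698)·(1.000000 − 0.900000) / (-0.079698 − 0.063610) = 1.000000 − (-0.007970)/(-0.143308) = 0.944387
F(0.944387) = 0.000720
t₃ = 0.944387 − 0.000720·(0.944387 − 1.000000) / (0.000720 − (-0.079698)) = 0.944387 − (-0.000040)/(0.080417) = 0.944885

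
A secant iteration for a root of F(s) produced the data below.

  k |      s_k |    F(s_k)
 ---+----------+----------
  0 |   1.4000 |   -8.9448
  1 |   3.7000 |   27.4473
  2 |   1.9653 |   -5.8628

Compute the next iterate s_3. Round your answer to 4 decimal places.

2.2706

s_3 = 1.9653 − (-5.8628)·(1.9653 − 3.7000) / (-5.8628 − 27.4473)
   = 1.9653 − (10.170199)/(-33.310100) = 2.270619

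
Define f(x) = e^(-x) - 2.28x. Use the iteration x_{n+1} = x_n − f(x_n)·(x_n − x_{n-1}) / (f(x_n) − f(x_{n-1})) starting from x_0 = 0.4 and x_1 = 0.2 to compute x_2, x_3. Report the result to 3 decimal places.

f(0.4) = -0.24168, f(0.2) = 0.36273
x_2 = 0.20000 − 0.36273·(0.20000 − 0.40000) / (0.36273 − (-0.24168)) = 0.20000 − (-0.07255)/(0.60441) = 0.32003
f(0.32003) = -0.00353
x_3 = 0.32003 − (-0.00353)·(0.32003 − 0.20000) / (-0.00353 − 0.36273) = 0.32003 − (-0.00042)/(-0.36627) = 0.31887

0.320, 0.319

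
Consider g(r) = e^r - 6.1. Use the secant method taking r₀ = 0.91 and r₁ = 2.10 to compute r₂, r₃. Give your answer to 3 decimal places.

g(0.91) = -3.61568, g(2.10) = 2.06617
r₂ = 2.10000 − 2.06617·(2.10000 − 0.91000) / (2.06617 − (-3.61568)) = 2.10000 − (2.45874)/(5.68185) = 1.66726
g(1.66726) = -0.80235
r₃ = 1.66726 − (-0.80235)·(1.66726 − 2.10000) / (-0.80235 − 2.06617) = 1.66726 − (0.34721)/(-2.86852) = 1.78830

1.667, 1.788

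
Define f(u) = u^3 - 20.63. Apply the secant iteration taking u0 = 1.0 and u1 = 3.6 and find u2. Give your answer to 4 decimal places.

2.1179

f(1.0) = -19.630000, f(3.6) = 26.026000
u2 = 3.600000 − 26.026000·(3.600000 − 1.000000) / (26.026000 − (-19.630000)) = 3.600000 − (67.667600)/(45.656000) = 2.117882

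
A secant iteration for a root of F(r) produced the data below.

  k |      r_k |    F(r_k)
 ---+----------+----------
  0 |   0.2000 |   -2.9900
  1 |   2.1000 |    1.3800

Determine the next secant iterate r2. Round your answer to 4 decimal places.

1.5000

r2 = 2.1000 − 1.3800·(2.1000 − 0.2000) / (1.3800 − (-2.9900))
   = 2.1000 − (2.622000)/(4.370000) = 1.500000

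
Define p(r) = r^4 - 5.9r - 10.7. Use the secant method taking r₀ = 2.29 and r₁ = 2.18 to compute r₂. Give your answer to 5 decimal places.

2.20518

p(2.29) = 3.2895848, p(2.18) = -0.9766942
r₂ = 2.1800000 − (-0.9766942)·(2.1800000 − 2.2900000) / (-0.9766942 − 3.2895848) = 2.1800000 − (0.1074364)/(-4.2662790) = 2.2051827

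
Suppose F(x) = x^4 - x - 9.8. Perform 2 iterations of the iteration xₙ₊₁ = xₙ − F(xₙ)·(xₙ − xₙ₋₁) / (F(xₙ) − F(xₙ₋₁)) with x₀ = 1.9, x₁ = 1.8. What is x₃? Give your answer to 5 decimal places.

F(1.9) = 1.3321000, F(1.8) = -1.1024000
x₂ = 1.8000000 − (-1.1024000)·(1.8000000 − 1.9000000) / (-1.1024000 − 1.3321000) = 1.8000000 − (0.1102400)/(-2.4345000) = 1.8452824
F(1.8452824) = -0.0508002
x₃ = 1.8452824 − (-0.0508002)·(1.8452824 − 1.8000000) / (-0.0508002 − (-1.1024000)) = 1.8452824 − (-0.0023004)/(1.0515998) = 1.8474699

1.84747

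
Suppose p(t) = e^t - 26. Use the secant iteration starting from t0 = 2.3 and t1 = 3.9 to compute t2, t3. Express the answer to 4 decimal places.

p(2.3) = -16.025818, p(3.9) = 23.402449
t2 = 3.900000 − 23.402449·(3.900000 − 2.300000) / (23.402449 − (-16.025818)) = 3.900000 − (37.443919)/(39.428267) = 2.950328
p(2.950328) = -6.887777
t3 = 2.950328 − (-6.887777)·(2.950328 − 3.900000) / (-6.887777 − 23.402449) = 2.950328 − (6.541129)/(-30.290226) = 3.166277

2.9503, 3.1663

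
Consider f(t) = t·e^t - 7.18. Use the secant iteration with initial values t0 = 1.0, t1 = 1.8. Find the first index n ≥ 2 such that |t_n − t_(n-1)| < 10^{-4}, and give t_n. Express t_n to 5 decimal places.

f(1.0) = -4.4617182, f(1.8) = 3.7093654
t2 = 1.8000000 − 3.7093654·(0.8000000)/(8.1710836) = 1.4368300;  |Δ| = 0.3631700
f(1.4368300) = -1.1347713
t3 = 1.4368300 − (-1.1347713)·(-0.3631700)/(-4.8441367) = 1.5219050;  |Δ| = 0.0850750
f(1.5219050) = -0.2082391
t4 = 1.5219050 − (-0.2082391)·(0.0850750)/(0.9265323) = 1.5410257;  |Δ| = 0.0191207
f(1.5410257) = 0.0156301
t5 = 1.5410257 − 0.0156301·(0.0191207)/(0.2238692) = 1.5396907;  |Δ| = 0.0013350
f(1.5396907) = -0.0001946
t6 = 1.5396907 − (-0.0001946)·(-0.0013350)/(-0.0158247) = 1.5397071;  |Δ| = 0.0000164
|t6 − t5| = 0.0000164 < 10^{-4}

n = 6, t_n = 1.53971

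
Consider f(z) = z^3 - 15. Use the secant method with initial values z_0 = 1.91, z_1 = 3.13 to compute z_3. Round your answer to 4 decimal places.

f(1.91) = -8.032129, f(3.13) = 15.664297
z_2 = 3.130000 − 15.664297·(3.130000 − 1.910000) / (15.664297 − (-8.032129)) = 3.130000 − (19.110442)/(23.696426) = 2.323531
f(2.323531) = -2.455736
z_3 = 2.323531 − (-2.455736)·(2.323531 − 3.130000) / (-2.455736 − 15.664297) = 2.323531 − (1.980476)/(-18.120033) = 2.432828

2.4328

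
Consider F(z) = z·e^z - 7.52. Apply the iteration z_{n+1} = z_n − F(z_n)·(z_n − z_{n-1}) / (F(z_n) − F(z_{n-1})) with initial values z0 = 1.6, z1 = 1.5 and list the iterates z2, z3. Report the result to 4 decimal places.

1.5663, 1.5679

F(1.6) = 0.404852, F(1.5) = -0.797466
z2 = 1.500000 − (-0.797466)·(1.500000 − 1.600000) / (-0.797466 − 0.404852) = 1.500000 − (0.079747)/(-1.202318) = 1.566327
F(1.566327) = -0.018815
z3 = 1.566327 − (-0.018815)·(1.566327 − 1.500000) / (-0.018815 − (-0.797466)) = 1.566327 − (-0.001248)/(0.778652) = 1.567930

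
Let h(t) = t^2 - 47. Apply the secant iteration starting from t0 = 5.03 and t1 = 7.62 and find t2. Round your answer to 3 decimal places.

6.745

h(5.03) = -21.69910, h(7.62) = 11.06440
t2 = 7.62000 − 11.06440·(7.62000 − 5.03000) / (11.06440 − (-21.69910)) = 7.62000 − (28.65680)/(32.76350) = 6.74534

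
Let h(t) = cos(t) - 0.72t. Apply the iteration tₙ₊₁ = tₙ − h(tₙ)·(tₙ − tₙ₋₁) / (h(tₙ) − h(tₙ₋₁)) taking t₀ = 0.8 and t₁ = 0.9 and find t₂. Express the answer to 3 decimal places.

h(0.8) = 0.12071, h(0.9) = -0.02639
t₂ = 0.90000 − (-0.02639)·(0.90000 − 0.80000) / (-0.02639 − 0.12071) = 0.90000 − (-0.00264)/(-0.14710) = 0.88206

0.882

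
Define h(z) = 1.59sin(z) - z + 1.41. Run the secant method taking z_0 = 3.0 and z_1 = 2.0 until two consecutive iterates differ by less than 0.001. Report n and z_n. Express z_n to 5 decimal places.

h(3.0) = -1.3656192, h(2.0) = 0.8557829
z_2 = 2.0000000 − 0.8557829·(-1.0000000)/(2.2214021) = 2.3852445;  |Δ| = 0.3852445
h(2.3852445) = 0.1159246
z_3 = 2.3852445 − 0.1159246·(0.3852445)/(-0.7398583) = 2.4456065;  |Δ| = 0.0603620
h(2.4456065) = -0.0161898
z_4 = 2.4456065 − (-0.0161898)·(0.0603620)/(-0.1321144) = 2.4382095;  |Δ| = 0.0073970
h(2.4382095) = 0.0002050
z_5 = 2.4382095 − 0.0002050·(-0.0073970)/(0.0163948) = 2.4383020;  |Δ| = 0.0000925
|z_5 − z_4| = 0.0000925 < 0.001

n = 5, z_n = 2.43830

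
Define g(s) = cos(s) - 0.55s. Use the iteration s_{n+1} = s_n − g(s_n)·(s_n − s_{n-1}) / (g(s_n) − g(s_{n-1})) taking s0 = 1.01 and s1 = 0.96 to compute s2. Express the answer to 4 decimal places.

0.9929

g(1.01) = -0.023639, g(0.96) = 0.045520
s2 = 0.960000 − 0.045520·(0.960000 − 1.010000) / (0.045520 − (-0.023639)) = 0.960000 − (-0.002276)/(0.069159) = 0.992910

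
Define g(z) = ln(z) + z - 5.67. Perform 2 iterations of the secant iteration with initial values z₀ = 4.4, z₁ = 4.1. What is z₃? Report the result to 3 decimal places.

g(4.4) = 0.21160, g(4.1) = -0.15901
z₂ = 4.10000 − (-0.15901)·(4.10000 − 4.40000) / (-0.15901 − 0.21160) = 4.10000 − (0.04770)/(-0.37062) = 4.22871
g(4.22871) = 0.00061
z₃ = 4.22871 − 0.00061·(4.22871 − 4.10000) / (0.00061 − (-0.15901)) = 4.22871 − (0.00008)/(0.15963) = 4.22822

4.228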